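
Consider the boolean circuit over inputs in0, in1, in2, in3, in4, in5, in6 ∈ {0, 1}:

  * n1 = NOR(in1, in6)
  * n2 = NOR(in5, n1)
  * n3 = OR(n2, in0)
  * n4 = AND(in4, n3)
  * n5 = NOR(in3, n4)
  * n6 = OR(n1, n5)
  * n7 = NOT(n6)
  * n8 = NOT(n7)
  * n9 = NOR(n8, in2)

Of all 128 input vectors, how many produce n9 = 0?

95

n9 = NOR(n8, in2) must be 0, so at least one of n8, in2 is 1.
Enumerating the 128 input combinations, 95 give n9 = 0 and 33 give n9 = 1.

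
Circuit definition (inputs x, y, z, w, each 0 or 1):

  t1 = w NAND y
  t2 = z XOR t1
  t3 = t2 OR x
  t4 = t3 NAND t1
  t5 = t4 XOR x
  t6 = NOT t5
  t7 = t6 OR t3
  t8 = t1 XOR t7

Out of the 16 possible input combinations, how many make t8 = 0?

t8 = t1 XOR t7 must be 0, so t1 and t7 are equal.
Enumerating the 16 input combinations, 10 give t8 = 0 and 6 give t8 = 1.

10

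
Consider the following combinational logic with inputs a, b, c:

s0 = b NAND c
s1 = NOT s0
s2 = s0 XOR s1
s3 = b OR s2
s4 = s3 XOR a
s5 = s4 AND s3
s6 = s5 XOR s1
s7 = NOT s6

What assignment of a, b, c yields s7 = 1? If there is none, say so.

s7 = NOT s6 must be 1, so s6 = 0.
s6 = s5 XOR s1 must be 0, so s5 and s1 are equal.
Check with a=0, b=1, c=1:
s0 = b NAND c = 1 NAND 1 = 0
s1 = NOT s0 = NOT 0 = 1
s2 = s0 XOR s1 = 0 XOR 1 = 1
s3 = b OR s2 = 1 OR 1 = 1
s4 = s3 XOR a = 1 XOR 0 = 1
s5 = s4 AND s3 = 1 AND 1 = 1
s6 = s5 XOR s1 = 1 XOR 1 = 0
s7 = NOT s6 = NOT 0 = 1
So s7 = 1 as required.

a=0, b=1, c=1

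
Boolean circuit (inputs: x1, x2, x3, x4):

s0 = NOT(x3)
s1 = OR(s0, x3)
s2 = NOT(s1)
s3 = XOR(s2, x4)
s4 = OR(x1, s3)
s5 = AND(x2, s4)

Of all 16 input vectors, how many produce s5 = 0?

10

s5 = AND(x2, s4) must be 0, so at least one of x2, s4 is 0.
Enumerating the 16 input combinations, 10 give s5 = 0 and 6 give s5 = 1.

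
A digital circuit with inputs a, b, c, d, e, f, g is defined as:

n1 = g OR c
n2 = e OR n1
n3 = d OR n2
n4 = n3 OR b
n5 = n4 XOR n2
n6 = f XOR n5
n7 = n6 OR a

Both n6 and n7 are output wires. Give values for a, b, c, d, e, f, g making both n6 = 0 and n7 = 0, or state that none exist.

Check with a=0, b=0, c=1, d=0, e=1, f=0, g=0:
n1 = g OR c = 0 OR 1 = 1
n2 = e OR n1 = 1 OR 1 = 1
n3 = d OR n2 = 0 OR 1 = 1
n4 = n3 OR b = 1 OR 0 = 1
n5 = n4 XOR n2 = 1 XOR 1 = 0
n6 = f XOR n5 = 0 XOR 0 = 0
n7 = n6 OR a = 0 OR 0 = 0
So n6 = 0 and n7 = 0.

a=0, b=0, c=1, d=0, e=1, f=0, g=0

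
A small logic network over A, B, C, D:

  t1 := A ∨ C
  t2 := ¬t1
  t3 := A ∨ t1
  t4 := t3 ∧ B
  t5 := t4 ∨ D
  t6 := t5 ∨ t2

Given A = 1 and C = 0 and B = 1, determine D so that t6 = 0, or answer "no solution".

no solution exists

With A = 1 and C = 0 and B = 1 fixed, none of the 2 settings of D give t6 = 0.
For example, with D=0:
t1 = A ∨ C = 1 ∨ 0 = 1
t2 = ¬t1 = ¬1 = 0
t3 = A ∨ t1 = 1 ∨ 1 = 1
t4 = t3 ∧ B = 1 ∧ 1 = 1
t5 = t4 ∨ D = 1 ∨ 0 = 1
t6 = t5 ∨ t2 = 1 ∨ 0 = 1
giving t6 = 1 ≠ 0.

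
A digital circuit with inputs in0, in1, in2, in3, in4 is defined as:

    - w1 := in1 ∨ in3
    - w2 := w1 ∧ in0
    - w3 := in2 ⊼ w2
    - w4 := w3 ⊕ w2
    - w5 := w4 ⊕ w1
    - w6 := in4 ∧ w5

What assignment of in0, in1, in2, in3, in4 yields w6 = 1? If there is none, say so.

w6 = in4 ∧ w5 must be 1, so both in4 = 1 and w5 = 1.
w5 = w4 ⊕ w1 must be 1, so w4 and w1 differ.
Check with in0=1, in1=0, in2=0, in3=1, in4=1:
w1 = in1 ∨ in3 = 0 ∨ 1 = 1
w2 = w1 ∧ in0 = 1 ∧ 1 = 1
w3 = in2 ⊼ w2 = 0 ⊼ 1 = 1
w4 = w3 ⊕ w2 = 1 ⊕ 1 = 0
w5 = w4 ⊕ w1 = 0 ⊕ 1 = 1
w6 = in4 ∧ w5 = 1 ∧ 1 = 1
So w6 = 1 as required.

in0=1, in1=0, in2=0, in3=1, in4=1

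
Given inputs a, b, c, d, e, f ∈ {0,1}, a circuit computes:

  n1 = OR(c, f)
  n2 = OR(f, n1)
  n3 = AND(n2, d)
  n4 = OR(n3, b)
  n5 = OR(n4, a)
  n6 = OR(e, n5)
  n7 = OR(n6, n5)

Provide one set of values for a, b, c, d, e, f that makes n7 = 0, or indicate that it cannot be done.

a=0 b=0 c=1 d=0 e=0 f=1

n7 = OR(n6, n5) must be 0, so both n6 = 0 and n5 = 0.
n6 = OR(e, n5) must be 0, so both e = 0 and n5 = 0.
Check with a=0 b=0 c=1 d=0 e=0 f=1:
n1 = OR(c, f) = OR(1, 1) = 1
n2 = OR(f, n1) = OR(1, 1) = 1
n3 = AND(n2, d) = AND(1, 0) = 0
n4 = OR(n3, b) = OR(0, 0) = 0
n5 = OR(n4, a) = OR(0, 0) = 0
n6 = OR(e, n5) = OR(0, 0) = 0
n7 = OR(n6, n5) = OR(0, 0) = 0
So n7 = 0 as required.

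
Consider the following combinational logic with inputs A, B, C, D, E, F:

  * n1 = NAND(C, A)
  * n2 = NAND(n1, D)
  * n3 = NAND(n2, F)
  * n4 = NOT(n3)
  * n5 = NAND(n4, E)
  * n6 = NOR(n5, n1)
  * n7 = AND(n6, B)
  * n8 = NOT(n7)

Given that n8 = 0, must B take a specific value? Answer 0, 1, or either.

1

n8 = NOT(n7) must be 0, so n7 = 1.
n7 = AND(n6, B) must be 1, so both n6 = 1 and B = 1.
Every assignment with n8 = 0 has B = 1; there are 2 such assignment(s).
  A=1, B=1, C=1, D=0, E=1, F=1
  A=1, B=1, C=1, D=1, E=1, F=1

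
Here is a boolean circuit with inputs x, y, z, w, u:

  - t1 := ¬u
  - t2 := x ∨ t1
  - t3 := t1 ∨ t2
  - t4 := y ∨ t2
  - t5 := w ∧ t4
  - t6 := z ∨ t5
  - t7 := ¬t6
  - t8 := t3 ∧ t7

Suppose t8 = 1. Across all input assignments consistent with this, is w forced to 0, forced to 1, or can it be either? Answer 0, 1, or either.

0

t8 = t3 ∧ t7 must be 1, so both t3 = 1 and t7 = 1.
Every assignment with t8 = 1 has w = 0; there are 6 such assignment(s).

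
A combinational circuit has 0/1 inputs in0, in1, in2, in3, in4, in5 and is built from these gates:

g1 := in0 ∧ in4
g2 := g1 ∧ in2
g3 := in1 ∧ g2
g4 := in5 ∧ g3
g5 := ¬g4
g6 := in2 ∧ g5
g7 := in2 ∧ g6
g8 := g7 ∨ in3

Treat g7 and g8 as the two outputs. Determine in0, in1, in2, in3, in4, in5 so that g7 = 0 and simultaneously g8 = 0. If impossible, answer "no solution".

in0=0 in1=0 in2=0 in3=0 in4=0 in5=0

Check with in0=0 in1=0 in2=0 in3=0 in4=0 in5=0:
g1 = in0 ∧ in4 = 0 ∧ 0 = 0
g2 = g1 ∧ in2 = 0 ∧ 0 = 0
g3 = in1 ∧ g2 = 0 ∧ 0 = 0
g4 = in5 ∧ g3 = 0 ∧ 0 = 0
g5 = ¬g4 = ¬0 = 1
g6 = in2 ∧ g5 = 0 ∧ 1 = 0
g7 = in2 ∧ g6 = 0 ∧ 0 = 0
g8 = g7 ∨ in3 = 0 ∨ 0 = 0
So g7 = 0 and g8 = 0.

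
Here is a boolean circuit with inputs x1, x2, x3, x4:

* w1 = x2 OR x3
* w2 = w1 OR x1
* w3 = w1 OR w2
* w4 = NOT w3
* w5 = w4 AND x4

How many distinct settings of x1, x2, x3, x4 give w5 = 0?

w5 = w4 AND x4 must be 0, so at least one of w4, x4 is 0.
Enumerating the 16 input combinations, 15 give w5 = 0 and 1 give w5 = 1.

15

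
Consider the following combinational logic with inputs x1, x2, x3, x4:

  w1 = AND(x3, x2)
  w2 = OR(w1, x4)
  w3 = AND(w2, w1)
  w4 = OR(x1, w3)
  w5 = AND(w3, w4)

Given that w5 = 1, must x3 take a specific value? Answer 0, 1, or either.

w5 = AND(w3, w4) must be 1, so both w3 = 1 and w4 = 1.
Every assignment with w5 = 1 has x3 = 1; there are 4 such assignment(s).
  x1=0, x2=1, x3=1, x4=0
  x1=0, x2=1, x3=1, x4=1
  x1=1, x2=1, x3=1, x4=0
  x1=1, x2=1, x3=1, x4=1

1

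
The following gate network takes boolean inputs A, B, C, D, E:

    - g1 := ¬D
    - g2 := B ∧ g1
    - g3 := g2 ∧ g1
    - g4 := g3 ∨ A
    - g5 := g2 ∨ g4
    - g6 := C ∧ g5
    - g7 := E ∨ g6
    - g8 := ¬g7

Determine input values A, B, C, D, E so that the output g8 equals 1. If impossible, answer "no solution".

A=0, B=0, C=0, D=1, E=0

g8 = ¬g7 must be 1, so g7 = 0.
g7 = E ∨ g6 must be 0, so both E = 0 and g6 = 0.
g6 = C ∧ g5 must be 0, so at least one of C, g5 is 0.
Check with A=0, B=0, C=0, D=1, E=0:
g1 = ¬D = ¬1 = 0
g2 = B ∧ g1 = 0 ∧ 0 = 0
g3 = g2 ∧ g1 = 0 ∧ 0 = 0
g4 = g3 ∨ A = 0 ∨ 0 = 0
g5 = g2 ∨ g4 = 0 ∨ 0 = 0
g6 = C ∧ g5 = 0 ∧ 0 = 0
g7 = E ∨ g6 = 0 ∨ 0 = 0
g8 = ¬g7 = ¬0 = 1
So g8 = 1 as required.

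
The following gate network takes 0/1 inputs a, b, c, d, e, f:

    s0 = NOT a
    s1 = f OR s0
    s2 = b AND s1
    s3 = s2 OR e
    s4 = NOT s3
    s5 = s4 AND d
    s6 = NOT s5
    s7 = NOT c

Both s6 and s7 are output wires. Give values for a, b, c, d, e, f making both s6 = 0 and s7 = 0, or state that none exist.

Check with a=1, b=0, c=1, d=1, e=0, f=1:
s0 = NOT a = NOT 1 = 0
s1 = f OR s0 = 1 OR 0 = 1
s2 = b AND s1 = 0 AND 1 = 0
s3 = s2 OR e = 0 OR 0 = 0
s4 = NOT s3 = NOT 0 = 1
s5 = s4 AND d = 1 AND 1 = 1
s6 = NOT s5 = NOT 1 = 0
s7 = NOT c = NOT 1 = 0
So s6 = 0 and s7 = 0.

a=1, b=0, c=1, d=1, e=0, f=1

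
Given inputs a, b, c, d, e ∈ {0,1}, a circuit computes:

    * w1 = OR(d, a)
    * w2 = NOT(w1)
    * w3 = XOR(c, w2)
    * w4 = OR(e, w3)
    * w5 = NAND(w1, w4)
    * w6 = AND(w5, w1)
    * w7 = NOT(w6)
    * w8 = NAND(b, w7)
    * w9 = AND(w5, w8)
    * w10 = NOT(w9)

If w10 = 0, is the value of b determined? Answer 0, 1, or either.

Both values of b occur among assignments with w10 = 0:
  b=0: a=0, b=0, c=0, d=0, e=0
  b=1: a=0, b=1, c=0, d=1, e=0

either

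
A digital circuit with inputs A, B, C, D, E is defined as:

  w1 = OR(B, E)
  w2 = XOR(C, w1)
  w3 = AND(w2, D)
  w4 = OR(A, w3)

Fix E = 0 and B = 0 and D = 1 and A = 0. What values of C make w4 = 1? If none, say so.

C=1

w4 = OR(A, w3) must be 1, so at least one of A, w3 is 1.
Check with E = 0 and B = 0 and D = 1 and A = 0 and C=1:
w1 = OR(B, E) = OR(0, 0) = 0
w2 = XOR(C, w1) = XOR(1, 0) = 1
w3 = AND(w2, D) = AND(1, 1) = 1
w4 = OR(A, w3) = OR(0, 1) = 1
So w4 = 1.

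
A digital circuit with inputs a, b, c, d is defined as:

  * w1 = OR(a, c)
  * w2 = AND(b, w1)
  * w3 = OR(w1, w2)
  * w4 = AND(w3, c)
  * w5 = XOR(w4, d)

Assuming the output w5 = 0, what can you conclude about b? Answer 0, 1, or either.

either

Both values of b occur among assignments with w5 = 0:
  b=0: a=0, b=0, c=0, d=0
  b=1: a=0, b=1, c=0, d=0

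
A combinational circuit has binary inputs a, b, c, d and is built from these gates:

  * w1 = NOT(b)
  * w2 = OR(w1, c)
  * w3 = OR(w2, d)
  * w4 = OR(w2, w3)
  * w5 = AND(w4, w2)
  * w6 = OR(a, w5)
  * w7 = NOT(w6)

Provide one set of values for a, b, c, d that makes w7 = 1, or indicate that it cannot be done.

a=0, b=1, c=0, d=0

w7 = NOT(w6) must be 1, so w6 = 0.
w6 = OR(a, w5) must be 0, so both a = 0 and w5 = 0.
w5 = AND(w4, w2) must be 0, so at least one of w4, w2 is 0.
Check with a=0, b=1, c=0, d=0:
w1 = NOT(b) = NOT 1 = 0
w2 = OR(w1, c) = OR(0, 0) = 0
w3 = OR(w2, d) = OR(0, 0) = 0
w4 = OR(w2, w3) = OR(0, 0) = 0
w5 = AND(w4, w2) = AND(0, 0) = 0
w6 = OR(a, w5) = OR(0, 0) = 0
w7 = NOT(w6) = NOT 0 = 1
So w7 = 1 as required.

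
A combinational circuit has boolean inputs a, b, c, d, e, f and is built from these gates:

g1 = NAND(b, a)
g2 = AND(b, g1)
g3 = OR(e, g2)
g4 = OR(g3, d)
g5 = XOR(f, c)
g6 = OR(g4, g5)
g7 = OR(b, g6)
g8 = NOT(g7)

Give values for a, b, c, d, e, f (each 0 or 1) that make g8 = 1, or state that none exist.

a=1, b=0, c=1, d=0, e=0, f=1

g8 = NOT(g7) must be 1, so g7 = 0.
Check with a=1, b=0, c=1, d=0, e=0, f=1:
g1 = NAND(b, a) = NAND(0, 1) = 1
g2 = AND(b, g1) = AND(0, 1) = 0
g3 = OR(e, g2) = OR(0, 0) = 0
g4 = OR(g3, d) = OR(0, 0) = 0
g5 = XOR(f, c) = XOR(1, 1) = 0
g6 = OR(g4, g5) = OR(0, 0) = 0
g7 = OR(b, g6) = OR(0, 0) = 0
g8 = NOT(g7) = NOT 0 = 1
So g8 = 1 as required.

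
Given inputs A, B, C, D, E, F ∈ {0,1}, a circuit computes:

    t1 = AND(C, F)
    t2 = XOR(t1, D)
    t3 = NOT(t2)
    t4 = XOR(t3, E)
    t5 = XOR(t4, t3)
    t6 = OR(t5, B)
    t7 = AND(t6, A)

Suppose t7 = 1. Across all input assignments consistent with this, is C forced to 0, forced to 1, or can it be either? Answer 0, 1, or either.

Both values of C occur among assignments with t7 = 1:
  C=0: A=1, B=0, C=0, D=0, E=1, F=0
  C=1: A=1, B=0, C=1, D=0, E=1, F=0

either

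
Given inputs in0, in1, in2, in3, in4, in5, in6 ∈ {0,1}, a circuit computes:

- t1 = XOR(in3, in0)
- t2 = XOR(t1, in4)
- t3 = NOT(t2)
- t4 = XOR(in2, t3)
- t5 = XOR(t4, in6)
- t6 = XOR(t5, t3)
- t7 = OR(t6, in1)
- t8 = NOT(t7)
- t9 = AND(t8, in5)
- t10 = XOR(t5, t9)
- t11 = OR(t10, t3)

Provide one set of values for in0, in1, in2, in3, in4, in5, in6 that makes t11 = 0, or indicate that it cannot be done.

t11 = OR(t10, t3) must be 0, so both t10 = 0 and t3 = 0.
t10 = XOR(t5, t9) must be 0, so t5 and t9 are equal.
Check with in0=1, in1=1, in2=1, in3=0, in4=0, in5=0, in6=1:
t1 = XOR(in3, in0) = XOR(0, 1) = 1
t2 = XOR(t1, in4) = XOR(1, 0) = 1
t3 = NOT(t2) = NOT 1 = 0
t4 = XOR(in2, t3) = XOR(1, 0) = 1
t5 = XOR(t4, in6) = XOR(1, 1) = 0
t6 = XOR(t5, t3) = XOR(0, 0) = 0
t7 = OR(t6, in1) = OR(0, 1) = 1
t8 = NOT(t7) = NOT 1 = 0
t9 = AND(t8, in5) = AND(0, 0) = 0
t10 = XOR(t5, t9) = XOR(0, 0) = 0
t11 = OR(t10, t3) = OR(0, 0) = 0
So t11 = 0 as required.

in0=1, in1=1, in2=1, in3=0, in4=0, in5=0, in6=1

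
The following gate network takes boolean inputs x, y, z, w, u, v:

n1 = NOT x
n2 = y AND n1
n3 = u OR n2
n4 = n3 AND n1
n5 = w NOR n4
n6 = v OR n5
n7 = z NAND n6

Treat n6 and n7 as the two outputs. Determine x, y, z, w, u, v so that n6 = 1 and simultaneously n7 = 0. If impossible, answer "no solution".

x=1, y=0, z=1, w=0, u=0, v=0

Check with x=1, y=0, z=1, w=0, u=0, v=0:
n1 = NOT x = NOT 1 = 0
n2 = y AND n1 = 0 AND 0 = 0
n3 = u OR n2 = 0 OR 0 = 0
n4 = n3 AND n1 = 0 AND 0 = 0
n5 = w NOR n4 = 0 NOR 0 = 1
n6 = v OR n5 = 0 OR 1 = 1
n7 = z NAND n6 = 1 NAND 1 = 0
So n6 = 1 and n7 = 0.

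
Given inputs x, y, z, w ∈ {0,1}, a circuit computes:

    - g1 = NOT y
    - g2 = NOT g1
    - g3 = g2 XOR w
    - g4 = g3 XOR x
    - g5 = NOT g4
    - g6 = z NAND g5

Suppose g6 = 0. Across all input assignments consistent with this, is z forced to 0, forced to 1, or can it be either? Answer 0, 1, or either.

g6 = z NAND g5 must be 0, so both z = 1 and g5 = 1.
g5 = NOT g4 must be 1, so g4 = 0.
g4 = g3 XOR x must be 0, so g3 and x are equal.
Every assignment with g6 = 0 has z = 1; there are 4 such assignment(s).
  x=0, y=0, z=1, w=0
  x=0, y=1, z=1, w=1
  x=1, y=0, z=1, w=1
  x=1, y=1, z=1, w=0

1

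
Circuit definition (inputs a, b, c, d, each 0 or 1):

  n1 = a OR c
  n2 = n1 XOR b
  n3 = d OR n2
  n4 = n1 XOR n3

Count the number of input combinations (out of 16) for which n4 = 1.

n4 = n1 XOR n3 must be 1, so n1 and n3 differ.
Satisfying assignments:
  a=0, b=0, c=0, d=1
  a=0, b=1, c=0, d=0
  a=0, b=1, c=0, d=1
  a=0, b=1, c=1, d=0
  a=1, b=1, c=0, d=0
  a=1, b=1, c=1, d=0

6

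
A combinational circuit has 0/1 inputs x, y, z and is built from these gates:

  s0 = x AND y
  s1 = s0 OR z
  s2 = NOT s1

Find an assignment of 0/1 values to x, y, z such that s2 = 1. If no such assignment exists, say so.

s2 = NOT s1 must be 1, so s1 = 0.
s1 = s0 OR z must be 0, so both s0 = 0 and z = 0.
Check with x=0, y=1, z=0:
s0 = x AND y = 0 AND 1 = 0
s1 = s0 OR z = 0 OR 0 = 0
s2 = NOT s1 = NOT 0 = 1
So s2 = 1 as required.

x=0, y=1, z=0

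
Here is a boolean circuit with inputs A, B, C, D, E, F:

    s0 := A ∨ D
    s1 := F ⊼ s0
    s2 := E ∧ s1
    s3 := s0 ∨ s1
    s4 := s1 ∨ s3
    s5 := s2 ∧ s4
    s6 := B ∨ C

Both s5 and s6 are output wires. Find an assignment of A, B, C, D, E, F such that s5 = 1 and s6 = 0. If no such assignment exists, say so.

A=0, B=0, C=0, D=1, E=1, F=0

Check with A=0, B=0, C=0, D=1, E=1, F=0:
s0 = A ∨ D = 0 ∨ 1 = 1
s1 = F ⊼ s0 = 0 ⊼ 1 = 1
s2 = E ∧ s1 = 1 ∧ 1 = 1
s3 = s0 ∨ s1 = 1 ∨ 1 = 1
s4 = s1 ∨ s3 = 1 ∨ 1 = 1
s5 = s2 ∧ s4 = 1 ∧ 1 = 1
s6 = B ∨ C = 0 ∨ 0 = 0
So s5 = 1 and s6 = 0.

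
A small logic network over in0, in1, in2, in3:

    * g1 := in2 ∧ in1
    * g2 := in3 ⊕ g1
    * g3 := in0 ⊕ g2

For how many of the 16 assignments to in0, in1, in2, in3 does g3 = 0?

8

g3 = in0 ⊕ g2 must be 0, so in0 and g2 are equal.
Enumerating the 16 input combinations, 8 give g3 = 0 and 8 give g3 = 1.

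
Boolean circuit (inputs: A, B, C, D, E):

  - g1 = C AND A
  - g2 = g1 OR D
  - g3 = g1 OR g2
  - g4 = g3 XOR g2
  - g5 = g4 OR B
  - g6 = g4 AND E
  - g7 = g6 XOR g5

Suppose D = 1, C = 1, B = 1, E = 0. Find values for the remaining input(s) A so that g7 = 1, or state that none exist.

g7 = g6 XOR g5 must be 1, so g6 and g5 differ.
Check with D = 1, C = 1, B = 1, E = 0 and A=0:
g1 = C AND A = 1 AND 0 = 0
g2 = g1 OR D = 0 OR 1 = 1
g3 = g1 OR g2 = 0 OR 1 = 1
g4 = g3 XOR g2 = 1 XOR 1 = 0
g5 = g4 OR B = 0 OR 1 = 1
g6 = g4 AND E = 0 AND 0 = 0
g7 = g6 XOR g5 = 0 XOR 1 = 1
So g7 = 1.

A=0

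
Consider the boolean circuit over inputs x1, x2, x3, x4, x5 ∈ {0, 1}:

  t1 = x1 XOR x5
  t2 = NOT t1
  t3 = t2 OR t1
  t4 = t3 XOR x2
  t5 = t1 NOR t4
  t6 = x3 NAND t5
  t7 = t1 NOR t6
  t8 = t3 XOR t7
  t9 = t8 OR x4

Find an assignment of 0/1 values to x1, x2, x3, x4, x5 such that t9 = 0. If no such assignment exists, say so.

t9 = t8 OR x4 must be 0, so both t8 = 0 and x4 = 0.
t8 = t3 XOR t7 must be 0, so t3 and t7 are equal.
Check with x1=0, x2=1, x3=1, x4=0, x5=0:
t1 = x1 XOR x5 = 0 XOR 0 = 0
t2 = NOT t1 = NOT 0 = 1
t3 = t2 OR t1 = 1 OR 0 = 1
t4 = t3 XOR x2 = 1 XOR 1 = 0
t5 = t1 NOR t4 = 0 NOR 0 = 1
t6 = x3 NAND t5 = 1 NAND 1 = 0
t7 = t1 NOR t6 = 0 NOR 0 = 1
t8 = t3 XOR t7 = 1 XOR 1 = 0
t9 = t8 OR x4 = 0 OR 0 = 0
So t9 = 0 as required.

x1=0, x2=1, x3=1, x4=0, x5=0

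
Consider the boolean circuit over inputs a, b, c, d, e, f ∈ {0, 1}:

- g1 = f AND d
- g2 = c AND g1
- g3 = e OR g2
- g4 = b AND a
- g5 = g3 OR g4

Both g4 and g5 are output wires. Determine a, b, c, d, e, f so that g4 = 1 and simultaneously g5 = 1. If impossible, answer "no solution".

a=1 b=1 c=1 d=1 e=1 f=0

Check with a=1 b=1 c=1 d=1 e=1 f=0:
g1 = f AND d = 0 AND 1 = 0
g2 = c AND g1 = 1 AND 0 = 0
g3 = e OR g2 = 1 OR 0 = 1
g4 = b AND a = 1 AND 1 = 1
g5 = g3 OR g4 = 1 OR 1 = 1
So g4 = 1 and g5 = 1.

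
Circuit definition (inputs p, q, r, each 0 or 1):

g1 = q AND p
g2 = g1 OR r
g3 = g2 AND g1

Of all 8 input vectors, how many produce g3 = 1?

g3 = g2 AND g1 must be 1, so both g2 = 1 and g1 = 1.
Satisfying assignments:
  p=1, q=1, r=0
  p=1, q=1, r=1

2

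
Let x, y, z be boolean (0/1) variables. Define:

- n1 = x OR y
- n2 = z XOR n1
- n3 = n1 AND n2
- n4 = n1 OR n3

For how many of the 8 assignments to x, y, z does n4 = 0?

2

n4 = n1 OR n3 must be 0, so both n1 = 0 and n3 = 0.
n1 = x OR y must be 0, so both x = 0 and y = 0.
Satisfying assignments:
  x=0, y=0, z=0
  x=0, y=0, z=1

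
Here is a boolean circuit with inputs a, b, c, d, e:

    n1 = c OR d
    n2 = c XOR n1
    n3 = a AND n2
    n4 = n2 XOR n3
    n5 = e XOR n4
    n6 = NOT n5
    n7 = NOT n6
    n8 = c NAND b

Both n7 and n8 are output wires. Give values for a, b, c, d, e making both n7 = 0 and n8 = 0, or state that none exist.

Check with a=0, b=1, c=1, d=1, e=0:
n1 = c OR d = 1 OR 1 = 1
n2 = c XOR n1 = 1 XOR 1 = 0
n3 = a AND n2 = 0 AND 0 = 0
n4 = n2 XOR n3 = 0 XOR 0 = 0
n5 = e XOR n4 = 0 XOR 0 = 0
n6 = NOT n5 = NOT 0 = 1
n7 = NOT n6 = NOT 1 = 0
n8 = c NAND b = 1 NAND 1 = 0
So n7 = 0 and n8 = 0.

a=0, b=1, c=1, d=1, e=0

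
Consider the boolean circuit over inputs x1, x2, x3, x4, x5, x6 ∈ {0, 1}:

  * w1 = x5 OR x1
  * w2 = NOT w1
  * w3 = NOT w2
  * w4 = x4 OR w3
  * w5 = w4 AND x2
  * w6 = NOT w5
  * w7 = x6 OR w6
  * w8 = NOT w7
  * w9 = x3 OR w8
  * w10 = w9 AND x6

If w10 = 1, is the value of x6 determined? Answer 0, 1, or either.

1

w10 = w9 AND x6 must be 1, so both w9 = 1 and x6 = 1.
Every assignment with w10 = 1 has x6 = 1; there are 16 such assignment(s).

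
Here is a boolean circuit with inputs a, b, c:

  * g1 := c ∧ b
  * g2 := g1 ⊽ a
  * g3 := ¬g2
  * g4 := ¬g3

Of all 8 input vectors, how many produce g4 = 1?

3

g4 = ¬g3 must be 1, so g3 = 0.
g3 = ¬g2 must be 0, so g2 = 1.
Enumerating the 8 input combinations, 3 give g4 = 1 and 5 give g4 = 0.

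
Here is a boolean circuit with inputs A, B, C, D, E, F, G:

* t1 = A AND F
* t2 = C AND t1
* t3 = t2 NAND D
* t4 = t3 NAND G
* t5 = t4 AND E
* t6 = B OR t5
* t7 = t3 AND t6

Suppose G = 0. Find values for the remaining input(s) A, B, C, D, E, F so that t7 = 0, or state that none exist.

t7 = t3 AND t6 must be 0, so at least one of t3, t6 is 0.
Check with G = 0 and A=1, B=0, C=0, D=1, E=0, F=0:
t1 = A AND F = 1 AND 0 = 0
t2 = C AND t1 = 0 AND 0 = 0
t3 = t2 NAND D = 0 NAND 1 = 1
t4 = t3 NAND G = 1 NAND 0 = 1
t5 = t4 AND E = 1 AND 0 = 0
t6 = B OR t5 = 0 OR 0 = 0
t7 = t3 AND t6 = 1 AND 0 = 0
So t7 = 0.

A=1, B=0, C=0, D=1, E=0, F=0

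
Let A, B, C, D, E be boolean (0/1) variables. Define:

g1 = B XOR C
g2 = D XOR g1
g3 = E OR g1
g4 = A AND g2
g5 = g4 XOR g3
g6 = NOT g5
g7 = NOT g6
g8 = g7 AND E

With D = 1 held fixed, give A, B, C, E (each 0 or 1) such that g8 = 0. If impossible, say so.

g8 = g7 AND E must be 0, so at least one of g7, E is 0.
Check with D = 1 and A=0, B=1, C=0, E=0:
g1 = B XOR C = 1 XOR 0 = 1
g2 = D XOR g1 = 1 XOR 1 = 0
g3 = E OR g1 = 0 OR 1 = 1
g4 = A AND g2 = 0 AND 0 = 0
g5 = g4 XOR g3 = 0 XOR 1 = 1
g6 = NOT g5 = NOT 1 = 0
g7 = NOT g6 = NOT 0 = 1
g8 = g7 AND E = 1 AND 0 = 0
So g8 = 0.

A=0, B=1, C=0, E=0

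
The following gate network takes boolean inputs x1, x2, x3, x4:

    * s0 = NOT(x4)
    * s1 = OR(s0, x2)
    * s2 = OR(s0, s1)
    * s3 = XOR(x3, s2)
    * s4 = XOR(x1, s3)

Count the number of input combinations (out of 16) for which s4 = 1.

s4 = XOR(x1, s3) must be 1, so x1 and s3 differ.
Enumerating the 16 input combinations, 8 give s4 = 1 and 8 give s4 = 0.

8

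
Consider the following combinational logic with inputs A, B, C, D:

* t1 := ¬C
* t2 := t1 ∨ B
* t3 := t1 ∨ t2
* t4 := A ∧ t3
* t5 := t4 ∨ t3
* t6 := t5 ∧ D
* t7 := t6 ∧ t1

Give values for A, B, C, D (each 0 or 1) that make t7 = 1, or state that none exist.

A=0 B=0 C=0 D=1

t7 = t6 ∧ t1 must be 1, so both t6 = 1 and t1 = 1.
Check with A=0 B=0 C=0 D=1:
t1 = ¬C = ¬0 = 1
t2 = t1 ∨ B = 1 ∨ 0 = 1
t3 = t1 ∨ t2 = 1 ∨ 1 = 1
t4 = A ∧ t3 = 0 ∧ 1 = 0
t5 = t4 ∨ t3 = 0 ∨ 1 = 1
t6 = t5 ∧ D = 1 ∧ 1 = 1
t7 = t6 ∧ t1 = 1 ∧ 1 = 1
So t7 = 1 as required.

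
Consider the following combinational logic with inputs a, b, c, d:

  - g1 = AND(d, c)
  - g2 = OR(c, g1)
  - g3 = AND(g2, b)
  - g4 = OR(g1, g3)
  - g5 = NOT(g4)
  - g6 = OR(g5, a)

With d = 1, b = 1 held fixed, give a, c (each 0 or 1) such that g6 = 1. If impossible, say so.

Check with d = 1, b = 1 and a=0, c=0:
g1 = AND(d, c) = AND(1, 0) = 0
g2 = OR(c, g1) = OR(0, 0) = 0
g3 = AND(g2, b) = AND(0, 1) = 0
g4 = OR(g1, g3) = OR(0, 0) = 0
g5 = NOT(g4) = NOT 0 = 1
g6 = OR(g5, a) = OR(1, 0) = 1
So g6 = 1.

a=0, c=0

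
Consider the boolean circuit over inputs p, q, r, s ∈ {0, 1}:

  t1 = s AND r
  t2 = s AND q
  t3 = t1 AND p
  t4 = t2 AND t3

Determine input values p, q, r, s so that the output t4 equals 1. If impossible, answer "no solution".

p=1, q=1, r=1, s=1

Check with p=1, q=1, r=1, s=1:
t1 = s AND r = 1 AND 1 = 1
t2 = s AND q = 1 AND 1 = 1
t3 = t1 AND p = 1 AND 1 = 1
t4 = t2 AND t3 = 1 AND 1 = 1
So t4 = 1 as required.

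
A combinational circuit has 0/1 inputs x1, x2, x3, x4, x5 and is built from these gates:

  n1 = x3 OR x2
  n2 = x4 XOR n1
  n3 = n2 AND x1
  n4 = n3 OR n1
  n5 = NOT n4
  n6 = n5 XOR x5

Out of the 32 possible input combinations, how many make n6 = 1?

n6 = n5 XOR x5 must be 1, so n5 and x5 differ.
Enumerating the 32 input combinations, 16 give n6 = 1 and 16 give n6 = 0.

16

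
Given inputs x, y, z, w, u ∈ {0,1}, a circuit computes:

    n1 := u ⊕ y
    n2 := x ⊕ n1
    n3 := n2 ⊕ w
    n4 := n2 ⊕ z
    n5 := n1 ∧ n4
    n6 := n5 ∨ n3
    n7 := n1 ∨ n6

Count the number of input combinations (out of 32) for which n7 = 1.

n7 = n1 ∨ n6 must be 1, so at least one of n1, n6 is 1.
Enumerating the 32 input combinations, 24 give n7 = 1 and 8 give n7 = 0.

24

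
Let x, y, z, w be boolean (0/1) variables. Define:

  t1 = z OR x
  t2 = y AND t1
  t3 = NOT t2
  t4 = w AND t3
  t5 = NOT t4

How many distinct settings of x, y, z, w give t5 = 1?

11

t5 = NOT t4 must be 1, so t4 = 0.
Enumerating the 16 input combinations, 11 give t5 = 1 and 5 give t5 = 0.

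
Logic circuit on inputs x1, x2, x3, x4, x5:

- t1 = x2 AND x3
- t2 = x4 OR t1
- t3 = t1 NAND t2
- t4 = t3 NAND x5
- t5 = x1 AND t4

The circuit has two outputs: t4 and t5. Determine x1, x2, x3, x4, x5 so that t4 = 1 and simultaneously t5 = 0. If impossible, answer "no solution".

x1=0, x2=1, x3=1, x4=1, x5=0

Check with x1=0, x2=1, x3=1, x4=1, x5=0:
t1 = x2 AND x3 = 1 AND 1 = 1
t2 = x4 OR t1 = 1 OR 1 = 1
t3 = t1 NAND t2 = 1 NAND 1 = 0
t4 = t3 NAND x5 = 0 NAND 0 = 1
t5 = x1 AND t4 = 0 AND 1 = 0
So t4 = 1 and t5 = 0.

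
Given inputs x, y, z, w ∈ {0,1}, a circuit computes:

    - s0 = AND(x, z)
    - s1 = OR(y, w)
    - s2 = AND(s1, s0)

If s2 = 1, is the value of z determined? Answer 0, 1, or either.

s2 = AND(s1, s0) must be 1, so both s1 = 1 and s0 = 1.
s1 = OR(y, w) must be 1, so at least one of y, w is 1.
s0 = AND(x, z) must be 1, so both x = 1 and z = 1.
Every assignment with s2 = 1 has z = 1; there are 3 such assignment(s).
  x=1, y=0, z=1, w=1
  x=1, y=1, z=1, w=0
  x=1, y=1, z=1, w=1

1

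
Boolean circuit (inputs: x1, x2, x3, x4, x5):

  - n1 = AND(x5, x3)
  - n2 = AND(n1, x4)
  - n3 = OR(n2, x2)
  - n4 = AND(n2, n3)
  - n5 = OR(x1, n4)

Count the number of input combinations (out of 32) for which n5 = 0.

n5 = OR(x1, n4) must be 0, so both x1 = 0 and n4 = 0.
Enumerating the 32 input combinations, 14 give n5 = 0 and 18 give n5 = 1.

14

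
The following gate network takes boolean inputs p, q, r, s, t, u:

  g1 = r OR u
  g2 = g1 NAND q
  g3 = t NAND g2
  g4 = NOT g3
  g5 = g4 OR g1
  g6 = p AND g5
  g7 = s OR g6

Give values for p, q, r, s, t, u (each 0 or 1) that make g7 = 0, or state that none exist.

p=1, q=0, r=0, s=0, t=0, u=0

Check with p=1, q=0, r=0, s=0, t=0, u=0:
g1 = r OR u = 0 OR 0 = 0
g2 = g1 NAND q = 0 NAND 0 = 1
g3 = t NAND g2 = 0 NAND 1 = 1
g4 = NOT g3 = NOT 1 = 0
g5 = g4 OR g1 = 0 OR 0 = 0
g6 = p AND g5 = 1 AND 0 = 0
g7 = s OR g6 = 0 OR 0 = 0
So g7 = 0 as required.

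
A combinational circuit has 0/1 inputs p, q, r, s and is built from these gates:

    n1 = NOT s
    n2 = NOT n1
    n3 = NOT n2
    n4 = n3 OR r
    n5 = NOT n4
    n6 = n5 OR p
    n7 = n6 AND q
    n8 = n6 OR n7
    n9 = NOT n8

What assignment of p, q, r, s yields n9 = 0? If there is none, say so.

p=1, q=0, r=0, s=0

Check with p=1, q=0, r=0, s=0:
n1 = NOT s = NOT 0 = 1
n2 = NOT n1 = NOT 1 = 0
n3 = NOT n2 = NOT 0 = 1
n4 = n3 OR r = 1 OR 0 = 1
n5 = NOT n4 = NOT 1 = 0
n6 = n5 OR p = 0 OR 1 = 1
n7 = n6 AND q = 1 AND 0 = 0
n8 = n6 OR n7 = 1 OR 0 = 1
n9 = NOT n8 = NOT 1 = 0
So n9 = 0 as required.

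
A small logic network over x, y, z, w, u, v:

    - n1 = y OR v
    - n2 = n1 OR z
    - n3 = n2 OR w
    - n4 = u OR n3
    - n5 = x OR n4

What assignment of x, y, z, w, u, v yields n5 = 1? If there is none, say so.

x=0, y=0, z=0, w=1, u=0, v=0

Check with x=0, y=0, z=0, w=1, u=0, v=0:
n1 = y OR v = 0 OR 0 = 0
n2 = n1 OR z = 0 OR 0 = 0
n3 = n2 OR w = 0 OR 1 = 1
n4 = u OR n3 = 0 OR 1 = 1
n5 = x OR n4 = 0 OR 1 = 1
So n5 = 1 as required.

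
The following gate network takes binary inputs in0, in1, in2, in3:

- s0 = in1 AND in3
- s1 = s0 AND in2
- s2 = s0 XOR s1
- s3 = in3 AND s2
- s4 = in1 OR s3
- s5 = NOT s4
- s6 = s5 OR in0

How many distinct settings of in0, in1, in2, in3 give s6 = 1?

s6 = s5 OR in0 must be 1, so at least one of s5, in0 is 1.
Enumerating the 16 input combinations, 12 give s6 = 1 and 4 give s6 = 0.

12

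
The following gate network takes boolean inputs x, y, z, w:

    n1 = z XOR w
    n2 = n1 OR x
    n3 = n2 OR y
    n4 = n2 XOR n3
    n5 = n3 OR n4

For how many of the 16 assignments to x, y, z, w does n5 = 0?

n5 = n3 OR n4 must be 0, so both n3 = 0 and n4 = 0.
n3 = n2 OR y must be 0, so both n2 = 0 and y = 0.
n4 = n2 XOR n3 must be 0, so n2 and n3 are equal.
Satisfying assignments:
  x=0, y=0, z=0, w=0
  x=0, y=0, z=1, w=1

2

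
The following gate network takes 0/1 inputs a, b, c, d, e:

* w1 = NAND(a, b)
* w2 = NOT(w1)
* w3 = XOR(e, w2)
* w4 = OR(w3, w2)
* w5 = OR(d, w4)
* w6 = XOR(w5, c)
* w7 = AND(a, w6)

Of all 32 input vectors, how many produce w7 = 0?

24

w7 = AND(a, w6) must be 0, so at least one of a, w6 is 0.
Enumerating the 32 input combinations, 24 give w7 = 0 and 8 give w7 = 1.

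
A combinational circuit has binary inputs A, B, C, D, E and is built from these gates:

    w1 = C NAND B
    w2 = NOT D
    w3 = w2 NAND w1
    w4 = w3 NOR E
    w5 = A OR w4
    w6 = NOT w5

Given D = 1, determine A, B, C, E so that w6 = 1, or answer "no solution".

A=0, B=0, C=1, E=0

Check with D = 1 and A=0, B=0, C=1, E=0:
w1 = C NAND B = 1 NAND 0 = 1
w2 = NOT D = NOT 1 = 0
w3 = w2 NAND w1 = 0 NAND 1 = 1
w4 = w3 NOR E = 1 NOR 0 = 0
w5 = A OR w4 = 0 OR 0 = 0
w6 = NOT w5 = NOT 0 = 1
So w6 = 1.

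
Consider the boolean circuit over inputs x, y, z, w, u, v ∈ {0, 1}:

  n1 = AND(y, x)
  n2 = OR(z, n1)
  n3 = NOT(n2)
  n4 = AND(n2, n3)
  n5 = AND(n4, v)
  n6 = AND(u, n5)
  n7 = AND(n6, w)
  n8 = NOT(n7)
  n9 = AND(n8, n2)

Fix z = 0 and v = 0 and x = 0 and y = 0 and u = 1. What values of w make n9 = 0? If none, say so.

w=0

n9 = AND(n8, n2) must be 0, so at least one of n8, n2 is 0.
Check with z = 0 and v = 0 and x = 0 and y = 0 and u = 1 and w=0:
n1 = AND(y, x) = AND(0, 0) = 0
n2 = OR(z, n1) = OR(0, 0) = 0
n3 = NOT(n2) = NOT 0 = 1
n4 = AND(n2, n3) = AND(0, 1) = 0
n5 = AND(n4, v) = AND(0, 0) = 0
n6 = AND(u, n5) = AND(1, 0) = 0
n7 = AND(n6, w) = AND(0, 0) = 0
n8 = NOT(n7) = NOT 0 = 1
n9 = AND(n8, n2) = AND(1, 0) = 0
So n9 = 0.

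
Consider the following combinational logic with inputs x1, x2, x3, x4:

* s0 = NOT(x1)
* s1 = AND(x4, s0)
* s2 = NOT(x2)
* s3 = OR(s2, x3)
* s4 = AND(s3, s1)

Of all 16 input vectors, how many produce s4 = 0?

13

s4 = AND(s3, s1) must be 0, so at least one of s3, s1 is 0.
Enumerating the 16 input combinations, 13 give s4 = 0 and 3 give s4 = 1.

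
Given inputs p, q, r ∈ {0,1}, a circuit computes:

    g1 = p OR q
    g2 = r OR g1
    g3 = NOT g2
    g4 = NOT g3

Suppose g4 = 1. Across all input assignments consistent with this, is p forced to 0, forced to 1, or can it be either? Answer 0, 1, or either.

Both values of p occur among assignments with g4 = 1:
  p=0: p=0, q=0, r=1
  p=1: p=1, q=0, r=0

either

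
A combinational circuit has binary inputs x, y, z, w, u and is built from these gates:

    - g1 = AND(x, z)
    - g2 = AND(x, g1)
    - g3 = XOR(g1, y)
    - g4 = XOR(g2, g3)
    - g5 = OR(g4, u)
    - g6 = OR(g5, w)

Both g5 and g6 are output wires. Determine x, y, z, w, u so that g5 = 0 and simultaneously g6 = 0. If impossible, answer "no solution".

x=1 y=0 z=0 w=0 u=0

Check with x=1 y=0 z=0 w=0 u=0:
g1 = AND(x, z) = AND(1, 0) = 0
g2 = AND(x, g1) = AND(1, 0) = 0
g3 = XOR(g1, y) = XOR(0, 0) = 0
g4 = XOR(g2, g3) = XOR(0, 0) = 0
g5 = OR(g4, u) = OR(0, 0) = 0
g6 = OR(g5, w) = OR(0, 0) = 0
So g5 = 0 and g6 = 0.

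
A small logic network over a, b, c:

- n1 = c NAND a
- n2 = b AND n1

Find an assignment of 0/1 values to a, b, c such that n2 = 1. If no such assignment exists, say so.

a=0, b=1, c=0

Check with a=0, b=1, c=0:
n1 = c NAND a = 0 NAND 0 = 1
n2 = b AND n1 = 1 AND 1 = 1
So n2 = 1 as required.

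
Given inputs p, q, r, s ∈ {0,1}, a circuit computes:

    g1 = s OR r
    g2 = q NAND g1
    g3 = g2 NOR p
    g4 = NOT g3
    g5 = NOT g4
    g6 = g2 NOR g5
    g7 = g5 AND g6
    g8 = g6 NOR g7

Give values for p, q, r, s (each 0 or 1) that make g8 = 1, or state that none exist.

p=0 q=0 r=1 s=1

g8 = g6 NOR g7 must be 1, so both g6 = 0 and g7 = 0.
g6 = g2 NOR g5 must be 0, so at least one of g2, g5 is 1.
g7 = g5 AND g6 must be 0, so at least one of g5, g6 is 0.
Check with p=0 q=0 r=1 s=1:
g1 = s OR r = 1 OR 1 = 1
g2 = q NAND g1 = 0 NAND 1 = 1
g3 = g2 NOR p = 1 NOR 0 = 0
g4 = NOT g3 = NOT 0 = 1
g5 = NOT g4 = NOT 1 = 0
g6 = g2 NOR g5 = 1 NOR 0 = 0
g7 = g5 AND g6 = 0 AND 0 = 0
g8 = g6 NOR g7 = 0 NOR 0 = 1
So g8 = 1 as required.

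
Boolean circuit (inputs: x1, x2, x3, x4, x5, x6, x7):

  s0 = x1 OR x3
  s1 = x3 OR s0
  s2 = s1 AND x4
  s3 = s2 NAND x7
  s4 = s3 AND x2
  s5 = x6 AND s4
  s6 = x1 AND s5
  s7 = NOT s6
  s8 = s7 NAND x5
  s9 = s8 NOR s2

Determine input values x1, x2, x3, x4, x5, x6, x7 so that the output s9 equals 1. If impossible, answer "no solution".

x1=0 x2=0 x3=0 x4=1 x5=1 x6=1 x7=1

s9 = s8 NOR s2 must be 1, so both s8 = 0 and s2 = 0.
s8 = s7 NAND x5 must be 0, so both s7 = 1 and x5 = 1.
Check with x1=0 x2=0 x3=0 x4=1 x5=1 x6=1 x7=1:
s0 = x1 OR x3 = 0 OR 0 = 0
s1 = x3 OR s0 = 0 OR 0 = 0
s2 = s1 AND x4 = 0 AND 1 = 0
s3 = s2 NAND x7 = 0 NAND 1 = 1
s4 = s3 AND x2 = 1 AND 0 = 0
s5 = x6 AND s4 = 1 AND 0 = 0
s6 = x1 AND s5 = 0 AND 0 = 0
s7 = NOT s6 = NOT 0 = 1
s8 = s7 NAND x5 = 1 NAND 1 = 0
s9 = s8 NOR s2 = 0 NOR 0 = 1
So s9 = 1 as required.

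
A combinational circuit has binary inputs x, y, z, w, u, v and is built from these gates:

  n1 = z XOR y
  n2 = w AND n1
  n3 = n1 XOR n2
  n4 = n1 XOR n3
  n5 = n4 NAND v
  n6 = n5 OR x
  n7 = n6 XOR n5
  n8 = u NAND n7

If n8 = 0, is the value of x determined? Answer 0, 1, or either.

n8 = u NAND n7 must be 0, so both u = 1 and n7 = 1.
n7 = n6 XOR n5 must be 1, so n6 and n5 differ.
Every assignment with n8 = 0 has x = 1; there are 2 such assignment(s).
  x=1, y=0, z=1, w=1, u=1, v=1
  x=1, y=1, z=0, w=1, u=1, v=1

1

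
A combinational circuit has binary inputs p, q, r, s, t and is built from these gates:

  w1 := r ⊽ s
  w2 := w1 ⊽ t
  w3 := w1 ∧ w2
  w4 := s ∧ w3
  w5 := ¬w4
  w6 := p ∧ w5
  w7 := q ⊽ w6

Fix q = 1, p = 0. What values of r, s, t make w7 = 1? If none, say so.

no solution exists

With q = 1, p = 0 fixed, none of the 8 settings of r, s, t give w7 = 1.
For example, with r=0, s=1, t=1:
w1 = r ⊽ s = 0 ⊽ 1 = 0
w2 = w1 ⊽ t = 0 ⊽ 1 = 0
w3 = w1 ∧ w2 = 0 ∧ 0 = 0
w4 = s ∧ w3 = 1 ∧ 0 = 0
w5 = ¬w4 = ¬0 = 1
w6 = p ∧ w5 = 0 ∧ 1 = 0
w7 = q ⊽ w6 = 1 ⊽ 0 = 0
giving w7 = 0 ≠ 1.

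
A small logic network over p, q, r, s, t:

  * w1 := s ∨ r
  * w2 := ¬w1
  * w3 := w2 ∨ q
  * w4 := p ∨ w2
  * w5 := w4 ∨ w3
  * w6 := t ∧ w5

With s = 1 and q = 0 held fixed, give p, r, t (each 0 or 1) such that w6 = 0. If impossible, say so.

Check with s = 1 and q = 0 and p=1, r=1, t=0:
w1 = s ∨ r = 1 ∨ 1 = 1
w2 = ¬w1 = ¬1 = 0
w3 = w2 ∨ q = 0 ∨ 0 = 0
w4 = p ∨ w2 = 1 ∨ 0 = 1
w5 = w4 ∨ w3 = 1 ∨ 0 = 1
w6 = t ∧ w5 = 0 ∧ 1 = 0
So w6 = 0.

p=1 r=1 t=0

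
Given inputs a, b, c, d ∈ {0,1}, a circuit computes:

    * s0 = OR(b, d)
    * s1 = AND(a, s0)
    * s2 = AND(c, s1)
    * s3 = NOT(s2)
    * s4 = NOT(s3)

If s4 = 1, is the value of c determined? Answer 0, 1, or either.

1

s4 = NOT(s3) must be 1, so s3 = 0.
Every assignment with s4 = 1 has c = 1; there are 3 such assignment(s).
  a=1, b=0, c=1, d=1
  a=1, b=1, c=1, d=0
  a=1, b=1, c=1, d=1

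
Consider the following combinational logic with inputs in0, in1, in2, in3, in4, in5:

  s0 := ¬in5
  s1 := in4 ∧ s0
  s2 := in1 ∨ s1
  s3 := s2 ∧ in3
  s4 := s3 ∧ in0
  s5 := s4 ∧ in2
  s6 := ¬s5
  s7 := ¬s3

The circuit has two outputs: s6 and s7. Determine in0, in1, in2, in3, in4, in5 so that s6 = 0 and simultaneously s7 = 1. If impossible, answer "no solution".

no solution exists

Across all 64 input combinations, none give both s6 = 0 and s7 = 1.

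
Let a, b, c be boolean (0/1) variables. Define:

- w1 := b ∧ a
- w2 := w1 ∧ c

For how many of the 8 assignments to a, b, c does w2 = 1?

1

w2 = w1 ∧ c must be 1, so both w1 = 1 and c = 1.
Satisfying assignments:
  a=1, b=1, c=1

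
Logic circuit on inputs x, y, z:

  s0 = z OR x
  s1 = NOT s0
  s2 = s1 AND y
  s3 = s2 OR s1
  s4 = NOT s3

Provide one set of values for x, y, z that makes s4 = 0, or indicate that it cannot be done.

x=0, y=1, z=0

Check with x=0, y=1, z=0:
s0 = z OR x = 0 OR 0 = 0
s1 = NOT s0 = NOT 0 = 1
s2 = s1 AND y = 1 AND 1 = 1
s3 = s2 OR s1 = 1 OR 1 = 1
s4 = NOT s3 = NOT 1 = 0
So s4 = 0 as required.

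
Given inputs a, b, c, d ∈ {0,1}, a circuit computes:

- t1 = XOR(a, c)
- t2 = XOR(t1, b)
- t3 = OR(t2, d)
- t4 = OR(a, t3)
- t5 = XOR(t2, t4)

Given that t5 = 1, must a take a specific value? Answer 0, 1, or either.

Both values of a occur among assignments with t5 = 1:
  a=0: a=0, b=0, c=0, d=1
  a=1: a=1, b=0, c=1, d=0

either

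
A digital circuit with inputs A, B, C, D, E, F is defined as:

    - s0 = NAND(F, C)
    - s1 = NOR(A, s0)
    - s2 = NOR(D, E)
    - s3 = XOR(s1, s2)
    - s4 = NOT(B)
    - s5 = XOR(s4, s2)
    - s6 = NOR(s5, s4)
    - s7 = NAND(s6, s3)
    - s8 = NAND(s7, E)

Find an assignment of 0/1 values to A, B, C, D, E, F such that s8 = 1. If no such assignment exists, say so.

s8 = NAND(s7, E) must be 1, so at least one of s7, E is 0.
Check with A=0 B=0 C=0 D=0 E=0 F=1:
s0 = NAND(F, C) = NAND(1, 0) = 1
s1 = NOR(A, s0) = NOR(0, 1) = 0
s2 = NOR(D, E) = NOR(0, 0) = 1
s3 = XOR(s1, s2) = XOR(0, 1) = 1
s4 = NOT(B) = NOT 0 = 1
s5 = XOR(s4, s2) = XOR(1, 1) = 0
s6 = NOR(s5, s4) = NOR(0, 1) = 0
s7 = NAND(s6, s3) = NAND(0, 1) = 1
s8 = NAND(s7, E) = NAND(1, 0) = 1
So s8 = 1 as required.

A=0 B=0 C=0 D=0 E=0 F=1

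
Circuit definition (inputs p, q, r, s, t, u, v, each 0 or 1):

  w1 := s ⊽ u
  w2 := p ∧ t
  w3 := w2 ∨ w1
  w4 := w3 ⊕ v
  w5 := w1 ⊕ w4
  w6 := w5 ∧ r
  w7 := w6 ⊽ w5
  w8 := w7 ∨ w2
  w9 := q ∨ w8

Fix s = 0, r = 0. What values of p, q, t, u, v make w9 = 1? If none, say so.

p=1, q=1, t=1, u=0, v=1

w9 = q ∨ w8 must be 1, so at least one of q, w8 is 1.
Check with s = 0, r = 0 and p=1, q=1, t=1, u=0, v=1:
w1 = s ⊽ u = 0 ⊽ 0 = 1
w2 = p ∧ t = 1 ∧ 1 = 1
w3 = w2 ∨ w1 = 1 ∨ 1 = 1
w4 = w3 ⊕ v = 1 ⊕ 1 = 0
w5 = w1 ⊕ w4 = 1 ⊕ 0 = 1
w6 = w5 ∧ r = 1 ∧ 0 = 0
w7 = w6 ⊽ w5 = 0 ⊽ 1 = 0
w8 = w7 ∨ w2 = 0 ∨ 1 = 1
w9 = q ∨ w8 = 1 ∨ 1 = 1
So w9 = 1.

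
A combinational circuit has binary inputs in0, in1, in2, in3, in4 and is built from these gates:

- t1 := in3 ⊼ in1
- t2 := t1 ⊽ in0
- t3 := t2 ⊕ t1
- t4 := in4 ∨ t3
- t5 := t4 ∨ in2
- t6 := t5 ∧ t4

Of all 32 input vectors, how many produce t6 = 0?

2

t6 = t5 ∧ t4 must be 0, so at least one of t5, t4 is 0.
Enumerating the 32 input combinations, 2 give t6 = 0 and 30 give t6 = 1.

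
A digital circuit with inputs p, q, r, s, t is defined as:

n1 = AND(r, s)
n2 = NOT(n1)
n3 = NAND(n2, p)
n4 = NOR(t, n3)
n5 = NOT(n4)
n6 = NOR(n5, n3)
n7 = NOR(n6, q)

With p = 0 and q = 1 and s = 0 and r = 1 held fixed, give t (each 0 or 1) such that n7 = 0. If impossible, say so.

Check with p = 0 and q = 1 and s = 0 and r = 1 and t=1:
n1 = AND(r, s) = AND(1, 0) = 0
n2 = NOT(n1) = NOT 0 = 1
n3 = NAND(n2, p) = NAND(1, 0) = 1
n4 = NOR(t, n3) = NOR(1, 1) = 0
n5 = NOT(n4) = NOT 0 = 1
n6 = NOR(n5, n3) = NOR(1, 1) = 0
n7 = NOR(n6, q) = NOR(0, 1) = 0
So n7 = 0.

t=1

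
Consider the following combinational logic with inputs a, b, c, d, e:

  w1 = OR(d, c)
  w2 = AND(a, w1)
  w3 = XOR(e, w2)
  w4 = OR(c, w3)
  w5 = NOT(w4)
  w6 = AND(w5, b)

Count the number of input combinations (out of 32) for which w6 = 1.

w6 = AND(w5, b) must be 1, so both w5 = 1 and b = 1.
Satisfying assignments:
  a=0, b=1, c=0, d=0, e=0
  a=0, b=1, c=0, d=1, e=0
  a=1, b=1, c=0, d=0, e=0
  a=1, b=1, c=0, d=1, e=1

4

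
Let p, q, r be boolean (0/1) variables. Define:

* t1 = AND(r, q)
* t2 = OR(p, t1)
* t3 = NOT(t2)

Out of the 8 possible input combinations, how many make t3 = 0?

5

t3 = NOT(t2) must be 0, so t2 = 1.
Satisfying assignments:
  p=0, q=1, r=1
  p=1, q=0, r=0
  p=1, q=0, r=1
  p=1, q=1, r=0
  p=1, q=1, r=1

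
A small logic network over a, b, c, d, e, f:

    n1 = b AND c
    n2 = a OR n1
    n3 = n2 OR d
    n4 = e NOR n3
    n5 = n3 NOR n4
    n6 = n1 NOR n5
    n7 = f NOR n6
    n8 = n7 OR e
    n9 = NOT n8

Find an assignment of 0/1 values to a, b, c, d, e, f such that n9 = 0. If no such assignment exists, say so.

n9 = NOT n8 must be 0, so n8 = 1.
n8 = n7 OR e must be 1, so at least one of n7, e is 1.
Check with a=0 b=1 c=0 d=1 e=1 f=1:
n1 = b AND c = 1 AND 0 = 0
n2 = a OR n1 = 0 OR 0 = 0
n3 = n2 OR d = 0 OR 1 = 1
n4 = e NOR n3 = 1 NOR 1 = 0
n5 = n3 NOR n4 = 1 NOR 0 = 0
n6 = n1 NOR n5 = 0 NOR 0 = 1
n7 = f NOR n6 = 1 NOR 1 = 0
n8 = n7 OR e = 0 OR 1 = 1
n9 = NOT n8 = NOT 1 = 0
So n9 = 0 as required.

a=0 b=1 c=0 d=1 e=1 f=1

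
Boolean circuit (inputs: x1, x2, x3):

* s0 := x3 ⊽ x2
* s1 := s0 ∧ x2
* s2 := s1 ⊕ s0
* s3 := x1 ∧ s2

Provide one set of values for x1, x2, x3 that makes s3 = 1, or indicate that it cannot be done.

x1=1, x2=0, x3=0

s3 = x1 ∧ s2 must be 1, so both x1 = 1 and s2 = 1.
s2 = s1 ⊕ s0 must be 1, so s1 and s0 differ.
Check with x1=1, x2=0, x3=0:
s0 = x3 ⊽ x2 = 0 ⊽ 0 = 1
s1 = s0 ∧ x2 = 1 ∧ 0 = 0
s2 = s1 ⊕ s0 = 0 ⊕ 1 = 1
s3 = x1 ∧ s2 = 1 ∧ 1 = 1
So s3 = 1 as required.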